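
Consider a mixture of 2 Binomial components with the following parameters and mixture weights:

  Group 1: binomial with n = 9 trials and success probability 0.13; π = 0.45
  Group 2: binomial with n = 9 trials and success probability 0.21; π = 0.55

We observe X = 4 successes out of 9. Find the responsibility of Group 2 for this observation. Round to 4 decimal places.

0.8371

By Bayes' theorem, P(k | x) = w_k f_k(x) / Σ_j w_j f_j(x).
Evaluate each component's likelihood at the observed value:
  p_1 = C(9,4)·0.13^4·0.87^5 = 126·0.00028561·0.498421 = 0.0179366
  p_2 = C(9,4)·0.21^4·0.79^5 = 126·0.00194481·0.307706 = 0.0754021
Unnormalised posteriors:
  w_1·p_1 = 0.45 × 0.0179366 = 0.00807147
  w_2·p_2 = 0.55 × 0.0754021 = 0.0414711
Normaliser: 0.00807147 + 0.0414711 = 0.0495426
P(Group 2 | 4 successes out of 9) ≈ 0.8371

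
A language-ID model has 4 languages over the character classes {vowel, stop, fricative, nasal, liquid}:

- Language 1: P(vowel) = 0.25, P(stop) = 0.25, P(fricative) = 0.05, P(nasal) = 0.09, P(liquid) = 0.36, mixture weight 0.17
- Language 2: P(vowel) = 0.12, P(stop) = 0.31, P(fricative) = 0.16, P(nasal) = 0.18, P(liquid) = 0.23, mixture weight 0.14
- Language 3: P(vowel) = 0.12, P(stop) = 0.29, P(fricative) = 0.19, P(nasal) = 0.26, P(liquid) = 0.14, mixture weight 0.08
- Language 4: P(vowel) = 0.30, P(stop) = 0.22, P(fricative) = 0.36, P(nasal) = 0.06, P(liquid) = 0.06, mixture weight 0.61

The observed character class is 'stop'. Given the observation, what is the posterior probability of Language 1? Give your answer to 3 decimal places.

Posterior ∝ prior × likelihood, so P(k | x) ∝ P(Z=k) f_k(x); normalise over all components.
Component likelihoods at x = 'stop':
  f_1 = 0.25
  f_2 = 0.31
  f_3 = 0.29
  f_4 = 0.22
Multiply by the mixture weights:
  P(Z=1)·f_1 = 0.17 × 0.25 = 0.0425
  P(Z=2)·f_2 = 0.14 × 0.31 = 0.0434
  P(Z=3)·f_3 = 0.08 × 0.29 = 0.0232
  P(Z=4)·f_4 = 0.61 × 0.22 = 0.1342
Evidence: 0.0425 + 0.0434 + 0.0232 + 0.1342 = 0.2433
Responsibility of Language 1: 0.0425 / 0.2433 ≈ 0.175

0.175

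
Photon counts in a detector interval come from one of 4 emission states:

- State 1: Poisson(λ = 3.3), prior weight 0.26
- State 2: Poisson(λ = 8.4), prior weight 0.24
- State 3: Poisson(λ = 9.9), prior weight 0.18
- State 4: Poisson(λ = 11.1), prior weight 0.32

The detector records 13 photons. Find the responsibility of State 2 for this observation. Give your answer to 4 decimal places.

The responsibility of component k is w_k f_k(x) divided by Σ_j w_j f_j(x).
Poisson probabilities:
  L_1 = e^(−3.3)·3.3^13/13! = 3.26009e-05
  L_2 = e^(−8.4)·8.4^13/13! = 0.0374349
  L_3 = e^(−9.9)·9.9^13/13! = 0.0707069
  L_4 = e^(−11.1)·11.1^13/13! = 0.0942431
Unnormalised posteriors:
  w_1·L_1 = 0.26 × 3.26009e-05 = 8.47622e-06
  w_2·L_2 = 0.24 × 0.0374349 = 0.00898438
  w_3·L_3 = 0.18 × 0.0707069 = 0.0127272
  w_4·L_4 = 0.32 × 0.0942431 = 0.0301578
Marginal: 8.47622e-06 + 0.00898438 + 0.0127272 + 0.0301578 = 0.0518779
So the posterior for State 2 is 0.00898438 / 0.0518779 ≈ 0.1732.

0.1732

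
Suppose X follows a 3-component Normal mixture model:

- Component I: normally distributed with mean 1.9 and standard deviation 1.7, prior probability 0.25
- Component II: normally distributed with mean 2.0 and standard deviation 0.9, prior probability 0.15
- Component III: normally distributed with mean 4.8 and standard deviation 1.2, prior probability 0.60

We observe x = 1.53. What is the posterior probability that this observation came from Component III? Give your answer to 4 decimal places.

P(component k | x) = P(Z=k)·f_k(x) / marginal(x), where marginal(x) = Σ_j P(Z=j)·f_j(x).
Component likelihoods at x = 1.53:
  p_I = 0.229179
  p_II = 0.386766
  p_III = 0.00811474
Prior × likelihood for each component:
  P(Z=I)·p_I = 0.25 × 0.229179 = 0.0572948
  P(Z=II)·p_II = 0.15 × 0.386766 = 0.0580149
  P(Z=III)·p_III = 0.60 × 0.00811474 = 0.00486885
Denominator: 0.0572948 + 0.0580149 + 0.00486885 = 0.120178
Responsibility of Component III: 0.00486885 / 0.120178 ≈ 0.0405

0.0405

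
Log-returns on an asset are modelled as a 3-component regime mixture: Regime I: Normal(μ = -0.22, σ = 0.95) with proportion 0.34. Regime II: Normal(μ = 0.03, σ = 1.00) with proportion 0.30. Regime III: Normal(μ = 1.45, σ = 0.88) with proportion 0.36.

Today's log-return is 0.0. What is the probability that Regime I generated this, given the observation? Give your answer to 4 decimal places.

Posterior ∝ prior × likelihood, so P(k | x) ∝ π_k f_k(x); normalise over all components.
Component likelihoods at x = 0.0:
  f_I = 0.408828
  f_II = 0.398763
  f_III = 0.116646
Multiply by the mixture weights:
  π_I·f_I = 0.34 × 0.408828 = 0.139002
  π_II·f_II = 0.30 × 0.398763 = 0.119629
  π_III·f_III = 0.36 × 0.116646 = 0.0419927
Marginal: 0.139002 + 0.119629 + 0.0419927 = 0.300623
So the posterior for Regime I is 0.139002 / 0.300623 ≈ 0.4624.

0.4624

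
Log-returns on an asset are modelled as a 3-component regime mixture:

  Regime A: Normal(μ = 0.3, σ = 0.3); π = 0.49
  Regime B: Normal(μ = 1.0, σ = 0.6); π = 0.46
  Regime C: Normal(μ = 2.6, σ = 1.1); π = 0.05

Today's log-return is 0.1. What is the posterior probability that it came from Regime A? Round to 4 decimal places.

0.8383

Apply Bayes' rule: the posterior for each component is proportional to its prior times its likelihood at x.
Component likelihoods at x = 0.1:
  p_A = (1/(0.3·√(2π)))·exp(−(0.1−0.3)²/(2·0.3²)) = 1.329808·exp(-0.22222) = 1.06483
  p_B = (1/(0.6·√(2π)))·exp(−(0.1−1.0)²/(2·0.6²)) = 0.664904·exp(-1.12500) = 0.215863
  p_C = (1/(1.1·√(2π)))·exp(−(0.1−2.6)²/(2·1.1²)) = 0.362675·exp(-2.58264) = 0.0274087
Multiply by the mixture weights:
  w_A·p_A = 0.49 × 1.06483 = 0.521765
  w_B·p_B = 0.46 × 0.215863 = 0.0992968
  w_C·p_C = 0.05 × 0.0274087 = 0.00137044
Marginal: 0.521765 + 0.0992968 + 0.00137044 = 0.622432
So the posterior for Regime A is 0.521765 / 0.622432 ≈ 0.8383.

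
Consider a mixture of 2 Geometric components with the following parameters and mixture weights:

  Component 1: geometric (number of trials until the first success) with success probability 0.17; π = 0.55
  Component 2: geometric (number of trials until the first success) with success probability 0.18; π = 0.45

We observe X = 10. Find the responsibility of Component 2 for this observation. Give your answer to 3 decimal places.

0.437

P(component k | x) = P(Z=k)·f_k(x) / marginal(x), where marginal(x) = Σ_j P(Z=j)·f_j(x).
Geometric probabilities:
  p_1 = 0.0317798
  p_2 = 0.0301715
Weight by the priors:
  P(Z=1)·p_1 = 0.55 × 0.0317798 = 0.0174789
  P(Z=2)·p_2 = 0.45 × 0.0301715 = 0.0135772
Evidence: 0.0174789 + 0.0135772 = 0.0310561
So the posterior for Component 2 is 0.0135772 / 0.0310561 ≈ 0.437.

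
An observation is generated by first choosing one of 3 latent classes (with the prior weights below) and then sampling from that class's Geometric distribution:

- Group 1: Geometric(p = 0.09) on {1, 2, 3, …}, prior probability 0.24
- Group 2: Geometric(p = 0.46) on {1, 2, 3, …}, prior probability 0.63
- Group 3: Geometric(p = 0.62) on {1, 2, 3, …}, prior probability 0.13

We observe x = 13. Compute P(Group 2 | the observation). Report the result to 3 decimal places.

0.025

Posterior ∝ prior × likelihood, so P(k | x) ∝ P(Z=k) f_k(x); normalise over all components.
Component likelihoods at x = 13:
  p_1 = 0.09·(1−0.09)^12 = 0.09·0.322475 = 0.0290228
  p_2 = 0.46·(1−0.46)^12 = 0.46·0.000614788 = 0.000282802
  p_3 = 0.62·(1−0.62)^12 = 0.62·9.06574e-06 = 5.62076e-06
Unnormalised posteriors:
  P(Z=1)·p_1 = 0.24 × 0.0290228 = 0.00696547
  P(Z=2)·p_2 = 0.63 × 0.000282802 = 0.000178165
  P(Z=3)·p_3 = 0.13 × 5.62076e-06 = 7.30698e-07
Sum: 0.00696547 + 0.000178165 + 7.30698e-07 = 0.00714437
Responsibility of Group 2: 0.000178165 / 0.00714437 ≈ 0.025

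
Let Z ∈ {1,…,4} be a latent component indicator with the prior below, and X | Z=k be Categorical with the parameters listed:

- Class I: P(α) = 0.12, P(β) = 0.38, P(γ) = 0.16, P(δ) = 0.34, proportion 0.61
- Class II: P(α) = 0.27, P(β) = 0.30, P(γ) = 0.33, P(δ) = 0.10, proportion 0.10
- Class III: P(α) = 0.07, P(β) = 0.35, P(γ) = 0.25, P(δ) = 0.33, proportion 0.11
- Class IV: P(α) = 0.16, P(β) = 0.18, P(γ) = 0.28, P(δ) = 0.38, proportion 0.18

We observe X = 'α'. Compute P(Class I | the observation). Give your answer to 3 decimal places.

0.535

The responsibility of component k is w_k f_k(x) divided by Σ_j w_j f_j(x).
Categorical probabilities:
  f_I = 0.12
  f_II = 0.27
  f_III = 0.07
  f_IV = 0.16
Multiply by the mixture weights:
  w_I·f_I = 0.61 × 0.12 = 0.0732
  w_II·f_II = 0.10 × 0.27 = 0.027
  w_III·f_III = 0.11 × 0.07 = 0.0077
  w_IV·f_IV = 0.18 × 0.16 = 0.0288
Denominator: 0.0732 + 0.027 + 0.0077 + 0.0288 = 0.1367
Responsibility of Class I: 0.0732 / 0.1367 ≈ 0.535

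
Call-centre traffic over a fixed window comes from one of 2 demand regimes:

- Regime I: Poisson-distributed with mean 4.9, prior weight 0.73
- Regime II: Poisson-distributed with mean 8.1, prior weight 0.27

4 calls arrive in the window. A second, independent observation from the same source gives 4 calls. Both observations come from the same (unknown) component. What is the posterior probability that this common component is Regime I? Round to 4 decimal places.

0.9669

By Bayes' theorem, P(k | x) = π_k f_k(x) / Σ_j π_j f_j(x).
Since both observations come from the same component, the likelihood for component k is f_k(x₁)·f_k(x₂).
  p_I = [0.178867] × [0.178867] = 0.0319934
  p_II = [0.0544432] × [0.0544432] = 0.00296406
Prior × likelihood for each component:
  π_I·p_I = 0.73 × 0.0319934 = 0.0233552
  π_II·p_II = 0.27 × 0.00296406 = 0.000800296
Evidence: 0.0233552 + 0.000800296 = 0.0241555
So the posterior for Regime I is 0.0233552 / 0.0241555 ≈ 0.9669.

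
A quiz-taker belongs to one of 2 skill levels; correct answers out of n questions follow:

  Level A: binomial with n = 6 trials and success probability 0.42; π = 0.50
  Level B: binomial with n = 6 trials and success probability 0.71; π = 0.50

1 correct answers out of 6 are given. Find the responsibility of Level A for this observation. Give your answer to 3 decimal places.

By Bayes' theorem, P(k | x) = P(Z=k) f_k(x) / Σ_j P(Z=j) f_j(x).
Component likelihoods at x = 1 correct answers out of 6:
  L_A = 0.165402
  L_B = 0.00873775
Prior × likelihood for each component:
  P(Z=A)·L_A = 0.50 × 0.165402 = 0.082701
  P(Z=B)·L_B = 0.50 × 0.00873775 = 0.00436887
Sum: 0.082701 + 0.00436887 = 0.0870698
So the posterior for Level A is 0.082701 / 0.0870698 ≈ 0.950.

0.950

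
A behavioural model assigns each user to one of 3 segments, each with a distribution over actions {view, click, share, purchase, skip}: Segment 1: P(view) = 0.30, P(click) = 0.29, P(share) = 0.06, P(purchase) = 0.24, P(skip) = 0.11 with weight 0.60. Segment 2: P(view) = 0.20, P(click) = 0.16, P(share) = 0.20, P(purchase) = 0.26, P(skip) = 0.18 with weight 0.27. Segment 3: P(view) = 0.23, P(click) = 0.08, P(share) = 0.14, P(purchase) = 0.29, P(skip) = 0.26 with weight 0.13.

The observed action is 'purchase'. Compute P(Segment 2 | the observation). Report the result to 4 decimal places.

P(component k | x) = π_k·f_k(x) / marginal(x), where marginal(x) = Σ_j π_j·f_j(x).
Categorical probabilities:
  f_1 = P(purchase | comp) = 0.24
  f_2 = P(purchase | comp) = 0.26
  f_3 = P(purchase | comp) = 0.29
Prior × likelihood for each component:
  π_1·f_1 = 0.60 × 0.24 = 0.144
  π_2·f_2 = 0.27 × 0.26 = 0.0702
  π_3·f_3 = 0.13 × 0.29 = 0.0377
Normaliser: 0.144 + 0.0702 + 0.0377 = 0.2519
P(Segment 2 | data) = 0.0702 / 0.2519 ≈ 0.2787

0.2787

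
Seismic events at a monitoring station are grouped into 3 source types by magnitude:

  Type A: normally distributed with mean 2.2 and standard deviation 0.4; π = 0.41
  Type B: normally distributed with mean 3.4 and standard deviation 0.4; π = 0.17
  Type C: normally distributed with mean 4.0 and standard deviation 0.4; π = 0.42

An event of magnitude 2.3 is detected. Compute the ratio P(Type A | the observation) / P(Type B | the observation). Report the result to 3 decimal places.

The posterior odds equal the prior odds times the likelihood ratio: (w_i/w_j)·(f_i(x)/f_j(x)).
Normal densities:
  f_A = (1/(0.4·√(2π)))·exp(−(2.3−2.2)²/(2·0.4²)) = 0.997356·exp(-0.03125) = 0.96667
  f_B = (1/(0.4·√(2π)))·exp(−(2.3−3.4)²/(2·0.4²)) = 0.997356·exp(-3.78125) = 0.0227339
  f_C = (1/(0.4·√(2π)))·exp(−(2.3−4.0)²/(2·0.4²)) = 0.997356·exp(-9.03125) = 0.000119297
Posterior odds = (w_A·f_A) / (w_B·f_B) = (0.41·0.96667) / (0.17·0.0227339) = 0.396335 / 0.00386476 ≈ 102.551

102.551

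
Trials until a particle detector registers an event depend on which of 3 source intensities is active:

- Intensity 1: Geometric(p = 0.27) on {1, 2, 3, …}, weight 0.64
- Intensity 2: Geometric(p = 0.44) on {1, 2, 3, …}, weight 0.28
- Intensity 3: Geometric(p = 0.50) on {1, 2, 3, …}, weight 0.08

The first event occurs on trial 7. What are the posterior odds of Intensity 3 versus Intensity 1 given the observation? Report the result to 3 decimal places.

Only the two components matter; the odds are (π_i f_i(x)) / (π_j f_j(x)).
Component likelihoods at x = 7:
  L_1 = 0.27·(1−0.27)^6 = 0.27·0.151334 = 0.0408602
  L_2 = 0.44·(1−0.44)^6 = 0.44·0.030841 = 0.01357
  L_3 = 0.50·(1−0.50)^6 = 0.50·0.015625 = 0.0078125
0.000625 / 0.0261506 ≈ 0.024

0.024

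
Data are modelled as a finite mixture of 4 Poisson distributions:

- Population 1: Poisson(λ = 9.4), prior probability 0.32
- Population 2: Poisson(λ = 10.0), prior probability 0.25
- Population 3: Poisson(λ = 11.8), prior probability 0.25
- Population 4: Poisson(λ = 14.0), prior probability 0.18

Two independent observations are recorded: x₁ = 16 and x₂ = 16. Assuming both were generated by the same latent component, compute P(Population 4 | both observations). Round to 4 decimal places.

Apply Bayes' rule: the posterior for each component is proportional to its prior times its likelihood at x.
Since both observations come from the same component, the likelihood for component k is f_k(x₁)·f_k(x₂).
  f_1 = [0.0146912] × [0.0146912] = 0.000215832
  f_2 = [0.0216988] × [0.0216988] = 0.000470838
  f_3 = [0.0506778] × [0.0506778] = 0.00256824
  f_4 = [0.0865578] × [0.0865578] = 0.00749225
Prior × likelihood for each component:
  P(Z=1)·f_1 = 0.32 × 0.000215832 = 6.90662e-05
  P(Z=2)·f_2 = 0.25 × 0.000470838 = 0.000117709
  P(Z=3)·f_3 = 0.25 × 0.00256824 = 0.00064206
  P(Z=4)·f_4 = 0.18 × 0.00749225 = 0.00134861
Normaliser: 6.90662e-05 + 0.000117709 + 0.00064206 + 0.00134861 = 0.00217744
P(Population 4 | x) = 0.00134861 / 0.00217744 ≈ 0.6194

0.6194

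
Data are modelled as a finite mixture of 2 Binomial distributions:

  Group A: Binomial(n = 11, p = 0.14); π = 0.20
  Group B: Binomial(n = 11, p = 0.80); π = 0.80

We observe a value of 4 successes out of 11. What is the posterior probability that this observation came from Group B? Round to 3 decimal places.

0.136

Posterior ∝ prior × likelihood, so P(k | x) ∝ π_k f_k(x); normalise over all components.
Evaluate each component's likelihood at the observed value:
  p_A = 0.0441078
  p_B = 0.00173015
Weight by the priors:
  π_A·p_A = 0.20 × 0.0441078 = 0.00882156
  π_B·p_B = 0.80 × 0.00173015 = 0.00138412
Denominator: 0.00882156 + 0.00138412 = 0.0102057
P(Group B | the observation) = 0.00138412 / 0.0102057 ≈ 0.136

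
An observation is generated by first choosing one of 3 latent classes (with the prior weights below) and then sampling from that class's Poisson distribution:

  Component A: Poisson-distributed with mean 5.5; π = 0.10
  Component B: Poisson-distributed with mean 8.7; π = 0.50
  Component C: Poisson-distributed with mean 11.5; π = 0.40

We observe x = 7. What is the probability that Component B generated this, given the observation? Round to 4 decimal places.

0.6489

P(component k | x) = π_k·f_k(x) / marginal(x), where marginal(x) = Σ_j π_j·f_j(x).
Evaluate each component's likelihood at the observed value:
  f_A = e^(−5.5)·5.5^7/7! = 0.123449
  f_B = e^(−8.7)·8.7^7/7! = 0.124693
  f_C = e^(−11.5)·11.5^7/7! = 0.0534648
Weight by the priors:
  π_A·f_A = 0.10 × 0.123449 = 0.0123449
  π_B·f_B = 0.50 × 0.124693 = 0.0623465
  π_C·f_C = 0.40 × 0.0534648 = 0.0213859
Normaliser: 0.0123449 + 0.0623465 + 0.0213859 = 0.0960774
So the posterior for Component B is 0.0623465 / 0.0960774 ≈ 0.6489.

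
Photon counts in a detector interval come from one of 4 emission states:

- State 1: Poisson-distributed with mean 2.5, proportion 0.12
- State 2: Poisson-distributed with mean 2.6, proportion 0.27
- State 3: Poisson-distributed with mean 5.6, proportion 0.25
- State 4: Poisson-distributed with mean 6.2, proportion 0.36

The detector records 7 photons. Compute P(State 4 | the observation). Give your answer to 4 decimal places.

0.5860

Apply Bayes' rule: the posterior for each component is proportional to its prior times its likelihood at x.
Evaluate each component's likelihood at the observed value:
  p_1 = e^(−2.5)·2.5^7/7! = 0.00994062
  p_2 = e^(−2.6)·2.6^7/7! = 0.0118363
  p_3 = e^(−5.6)·5.6^7/7! = 0.126717
  p_4 = e^(−6.2)·6.2^7/7! = 0.141803
Multiply by the mixture weights:
  π_1·p_1 = 0.12 × 0.00994062 = 0.00119287
  π_2·p_2 = 0.27 × 0.0118363 = 0.00319581
  π_3·p_3 = 0.25 × 0.126717 = 0.0316794
  π_4·p_4 = 0.36 × 0.141803 = 0.0510491
Sum: 0.00119287 + 0.00319581 + 0.0316794 + 0.0510491 = 0.0871171
So the posterior for State 4 is 0.0510491 / 0.0871171 ≈ 0.5860.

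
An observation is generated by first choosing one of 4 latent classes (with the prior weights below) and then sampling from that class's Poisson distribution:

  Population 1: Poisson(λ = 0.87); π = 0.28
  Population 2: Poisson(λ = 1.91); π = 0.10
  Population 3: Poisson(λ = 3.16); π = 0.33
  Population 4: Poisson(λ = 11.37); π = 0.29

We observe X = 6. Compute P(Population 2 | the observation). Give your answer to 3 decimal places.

The responsibility of component k is π_k f_k(x) divided by Σ_j π_j f_j(x).
Component likelihoods at x = 6:
  f_1 = e^(−0.87)·0.87^6/6! = 0.000252317
  f_2 = e^(−1.91)·1.91^6/6! = 0.00998539
  f_3 = e^(−3.16)·3.16^6/6! = 0.0586705
  f_4 = e^(−11.37)·11.37^6/6! = 0.034618
Weight by the priors:
  π_1·f_1 = 0.28 × 0.000252317 = 7.06488e-05
  π_2·f_2 = 0.10 × 0.00998539 = 0.000998539
  π_3·f_3 = 0.33 × 0.0586705 = 0.0193612
  π_4·f_4 = 0.29 × 0.034618 = 0.0100392
Denominator: 7.06488e-05 + 0.000998539 + 0.0193612 + 0.0100392 = 0.0304697
P(Population 2 | x) = 0.000998539 / 0.0304697 ≈ 0.033

0.033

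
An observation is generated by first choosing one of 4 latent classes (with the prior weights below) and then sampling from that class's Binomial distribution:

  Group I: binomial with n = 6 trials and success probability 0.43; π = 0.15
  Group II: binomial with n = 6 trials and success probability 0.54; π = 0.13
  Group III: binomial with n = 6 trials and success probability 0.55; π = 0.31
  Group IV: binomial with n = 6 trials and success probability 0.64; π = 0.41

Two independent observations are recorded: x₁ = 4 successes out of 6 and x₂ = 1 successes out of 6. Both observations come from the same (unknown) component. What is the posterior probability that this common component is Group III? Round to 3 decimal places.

0.360

P(component k | x) = π_k·f_k(x) / marginal(x), where marginal(x) = Σ_j π_j·f_j(x).
Since both observations come from the same component, the likelihood for component k is f_k(x₁)·f_k(x₂).
  p_I = [0.166615] × [0.155237] = 0.0258648
  p_II = [0.269887] × [0.066732] = 0.0180101
  p_III = [0.27795] × [0.0608943] = 0.0169256
  p_IV = [0.326149] × [0.023219] = 0.00757286
Prior × likelihood for each component:
  π_I·p_I = 0.15 × 0.0258648 = 0.00387972
  π_II·p_II = 0.13 × 0.0180101 = 0.00234131
  π_III·p_III = 0.31 × 0.0169256 = 0.00524693
  π_IV·p_IV = 0.41 × 0.00757286 = 0.00310487
Sum: 0.00387972 + 0.00234131 + 0.00524693 + 0.00310487 = 0.0145728
So the posterior for Group III is 0.00524693 / 0.0145728 ≈ 0.360.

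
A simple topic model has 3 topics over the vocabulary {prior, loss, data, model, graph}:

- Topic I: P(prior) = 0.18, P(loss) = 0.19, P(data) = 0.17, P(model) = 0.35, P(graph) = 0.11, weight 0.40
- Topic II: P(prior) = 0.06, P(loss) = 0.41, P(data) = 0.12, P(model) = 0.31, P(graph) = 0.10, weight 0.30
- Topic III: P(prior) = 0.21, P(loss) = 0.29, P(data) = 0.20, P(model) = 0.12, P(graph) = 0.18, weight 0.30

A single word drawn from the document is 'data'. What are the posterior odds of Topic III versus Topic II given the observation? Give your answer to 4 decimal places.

1.6667

Only the two components matter; the odds are (π_i f_i(x)) / (π_j f_j(x)).
Component likelihoods at x = 'data':
  L_I = P(data | comp) = 0.17
  L_II = P(data | comp) = 0.12
  L_III = P(data | comp) = 0.20
Posterior odds = (π_III·L_III) / (π_II·L_II) = (0.30·0.2) / (0.30·0.12) = 0.06 / 0.036 ≈ 1.6667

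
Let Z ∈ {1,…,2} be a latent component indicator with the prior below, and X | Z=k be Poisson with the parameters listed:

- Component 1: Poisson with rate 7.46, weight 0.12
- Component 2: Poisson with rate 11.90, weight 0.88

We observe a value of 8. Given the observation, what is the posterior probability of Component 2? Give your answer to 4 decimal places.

The responsibility of component k is w_k f_k(x) divided by Σ_j w_j f_j(x).
Poisson probabilities:
  L_1 = e^(−7.46)·7.46^8/8! = 0.136947
  L_2 = e^(−11.90)·11.90^8/8! = 0.0677253
Prior × likelihood for each component:
  w_1·L_1 = 0.12 × 0.136947 = 0.0164337
  w_2·L_2 = 0.88 × 0.0677253 = 0.0595982
Sum: 0.0164337 + 0.0595982 = 0.0760319
So the posterior for Component 2 is 0.0595982 / 0.0760319 ≈ 0.7839.

0.7839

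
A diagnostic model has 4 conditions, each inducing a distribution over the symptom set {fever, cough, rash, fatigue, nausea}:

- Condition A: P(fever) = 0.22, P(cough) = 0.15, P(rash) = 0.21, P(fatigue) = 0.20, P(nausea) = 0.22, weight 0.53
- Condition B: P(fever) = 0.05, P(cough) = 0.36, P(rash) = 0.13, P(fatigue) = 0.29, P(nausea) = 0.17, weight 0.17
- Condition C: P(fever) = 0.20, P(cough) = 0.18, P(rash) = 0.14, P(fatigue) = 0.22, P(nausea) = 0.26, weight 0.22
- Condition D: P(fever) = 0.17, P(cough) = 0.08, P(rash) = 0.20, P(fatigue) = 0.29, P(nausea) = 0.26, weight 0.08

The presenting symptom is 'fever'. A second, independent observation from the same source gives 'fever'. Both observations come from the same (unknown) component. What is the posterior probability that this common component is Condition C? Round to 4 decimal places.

Posterior ∝ prior × likelihood, so P(k | x) ∝ w_k f_k(x); normalise over all components.
Since both observations come from the same component, the likelihood for component k is f_k(x₁)·f_k(x₂).
  f_A = [0.22] × [0.22] = 0.0484
  f_B = [0.05] × [0.05] = 0.0025
  f_C = [0.2] × [0.2] = 0.04
  f_D = [0.17] × [0.17] = 0.0289
Unnormalised posteriors:
  w_A·f_A = 0.53 × 0.0484 = 0.025652
  w_B·f_B = 0.17 × 0.0025 = 0.000425
  w_C·f_C = 0.22 × 0.04 = 0.0088
  w_D·f_D = 0.08 × 0.0289 = 0.002312
Evidence: 0.025652 + 0.000425 + 0.0088 + 0.002312 = 0.037189
Responsibility of Condition C: 0.0088 / 0.037189 ≈ 0.2366

0.2366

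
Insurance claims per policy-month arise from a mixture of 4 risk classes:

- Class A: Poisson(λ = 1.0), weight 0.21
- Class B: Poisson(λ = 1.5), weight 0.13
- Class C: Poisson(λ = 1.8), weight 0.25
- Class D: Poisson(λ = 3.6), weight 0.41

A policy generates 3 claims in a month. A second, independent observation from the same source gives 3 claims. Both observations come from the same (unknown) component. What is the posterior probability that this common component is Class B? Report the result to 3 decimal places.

P(component k | x) = π_k·f_k(x) / marginal(x), where marginal(x) = Σ_j π_j·f_j(x).
Since both observations come from the same component, the likelihood for component k is f_k(x₁)·f_k(x₂).
  p_A = [e^(−1.0)·1.0^3/3! = 0.0613132] × [0.0613132] = 0.00375931
  p_B = [e^(−1.5)·1.5^3/3! = 0.125511] × [0.125511] = 0.0157529
  p_C = [e^(−1.8)·1.8^3/3! = 0.160671] × [0.160671] = 0.025815
  p_D = [e^(−3.6)·3.6^3/3! = 0.212469] × [0.212469] = 0.0451432
Weight by the priors:
  π_A·p_A = 0.21 × 0.00375931 = 0.000789456
  π_B·p_B = 0.13 × 0.0157529 = 0.00204788
  π_C·p_C = 0.25 × 0.025815 = 0.00645375
  π_D·p_D = 0.41 × 0.0451432 = 0.0185087
Sum: 0.000789456 + 0.00204788 + 0.00645375 + 0.0185087 = 0.0277998
P(Class B | data) = 0.00204788 / 0.0277998 ≈ 0.074

0.074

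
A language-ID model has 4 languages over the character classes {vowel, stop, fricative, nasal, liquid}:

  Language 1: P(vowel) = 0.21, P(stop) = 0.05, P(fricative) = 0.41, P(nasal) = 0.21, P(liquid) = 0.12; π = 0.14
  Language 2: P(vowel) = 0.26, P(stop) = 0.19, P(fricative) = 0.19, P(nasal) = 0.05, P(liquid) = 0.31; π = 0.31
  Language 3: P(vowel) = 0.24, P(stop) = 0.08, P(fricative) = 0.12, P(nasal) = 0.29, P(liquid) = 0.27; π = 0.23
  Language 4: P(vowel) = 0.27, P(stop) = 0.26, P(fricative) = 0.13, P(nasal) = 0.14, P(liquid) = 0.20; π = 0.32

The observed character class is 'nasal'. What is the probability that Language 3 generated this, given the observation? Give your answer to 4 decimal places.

Posterior ∝ prior × likelihood, so P(k | x) ∝ π_k f_k(x); normalise over all components.
Evaluate each component's likelihood at the observed value:
  f_1 = P(nasal | comp) = 0.21
  f_2 = P(nasal | comp) = 0.05
  f_3 = P(nasal | comp) = 0.29
  f_4 = P(nasal | comp) = 0.14
Multiply by the mixture weights:
  π_1·f_1 = 0.14 × 0.21 = 0.0294
  π_2·f_2 = 0.31 × 0.05 = 0.0155
  π_3·f_3 = 0.23 × 0.29 = 0.0667
  π_4·f_4 = 0.32 × 0.14 = 0.0448
Evidence: 0.0294 + 0.0155 + 0.0667 + 0.0448 = 0.1564
So the posterior for Language 3 is 0.0667 / 0.1564 ≈ 0.4265.

0.4265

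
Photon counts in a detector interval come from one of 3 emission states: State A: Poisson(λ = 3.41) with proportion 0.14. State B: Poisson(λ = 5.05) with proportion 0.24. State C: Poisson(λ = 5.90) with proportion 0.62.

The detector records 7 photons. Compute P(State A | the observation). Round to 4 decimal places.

P(component k | x) = w_k·f_k(x) / marginal(x), where marginal(x) = Σ_j w_j·f_j(x).
Poisson probabilities:
  f_A = 0.0351484
  f_B = 0.106518
  f_C = 0.135268
Weight by the priors:
  w_A·f_A = 0.14 × 0.0351484 = 0.00492078
  w_B·f_B = 0.24 × 0.106518 = 0.0255643
  w_C·f_C = 0.62 × 0.135268 = 0.0838664
Denominator: 0.00492078 + 0.0255643 + 0.0838664 = 0.114351
P(State A | data) ≈ 0.0430

0.0430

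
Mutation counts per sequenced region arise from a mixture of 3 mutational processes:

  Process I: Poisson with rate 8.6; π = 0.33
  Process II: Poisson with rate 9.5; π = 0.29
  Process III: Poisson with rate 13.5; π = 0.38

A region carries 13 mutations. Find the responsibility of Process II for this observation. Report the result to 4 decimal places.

0.2451

The responsibility of component k is w_k f_k(x) divided by Σ_j w_j f_j(x).
Component likelihoods at x = 13 mutations:
  L_I = e^(−8.6)·8.6^13/13! = 0.0416166
  L_II = e^(−9.5)·9.5^13/13! = 0.0617062
  L_III = e^(−13.5)·13.5^13/13! = 0.108914
Unnormalised posteriors:
  w_I·L_I = 0.33 × 0.0416166 = 0.0137335
  w_II·L_II = 0.29 × 0.0617062 = 0.0178948
  w_III·L_III = 0.38 × 0.108914 = 0.0413873
Sum: 0.0137335 + 0.0178948 + 0.0413873 = 0.0730156
So the posterior for Process II is 0.0178948 / 0.0730156 ≈ 0.2451.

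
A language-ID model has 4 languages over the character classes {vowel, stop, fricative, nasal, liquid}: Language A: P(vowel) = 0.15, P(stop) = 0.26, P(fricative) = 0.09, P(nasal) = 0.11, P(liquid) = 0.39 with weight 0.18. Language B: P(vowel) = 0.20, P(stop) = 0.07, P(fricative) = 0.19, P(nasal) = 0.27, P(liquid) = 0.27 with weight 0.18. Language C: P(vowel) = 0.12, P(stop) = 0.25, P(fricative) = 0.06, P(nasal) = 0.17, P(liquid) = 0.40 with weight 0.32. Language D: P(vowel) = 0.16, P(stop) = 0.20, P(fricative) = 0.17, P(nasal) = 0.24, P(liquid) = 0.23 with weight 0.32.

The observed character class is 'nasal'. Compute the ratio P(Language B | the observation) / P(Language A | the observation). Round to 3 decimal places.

2.455

Since P(k|x) ∝ w_k f_k(x), the posterior odds are w_i f_i(x) / (w_j f_j(x)).
Evaluate each component's likelihood at the observed value:
  f_A = 0.11
  f_B = 0.27
  f_C = 0.17
  f_D = 0.24
Posterior odds = (w_B·f_B) / (w_A·f_A) = (0.18·0.27) / (0.18·0.11) = 0.0486 / 0.0198 ≈ 2.455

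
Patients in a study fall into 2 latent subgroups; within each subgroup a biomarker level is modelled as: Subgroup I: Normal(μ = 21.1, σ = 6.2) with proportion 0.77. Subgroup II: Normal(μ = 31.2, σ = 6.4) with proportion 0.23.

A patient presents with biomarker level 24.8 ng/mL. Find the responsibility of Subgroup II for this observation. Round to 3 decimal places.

0.173

P(component k | x) = π_k·f_k(x) / marginal(x), where marginal(x) = Σ_j π_j·f_j(x).
Component likelihoods at x = 24.8 ng/mL:
  f_I = 0.0538497
  f_II = 0.0378079
Prior × likelihood for each component:
  π_I·f_I = 0.77 × 0.0538497 = 0.0414643
  π_II·f_II = 0.23 × 0.0378079 = 0.00869582
Evidence: 0.0414643 + 0.00869582 = 0.0501601
P(Subgroup II | 24.8 ng/mL) ≈ 0.173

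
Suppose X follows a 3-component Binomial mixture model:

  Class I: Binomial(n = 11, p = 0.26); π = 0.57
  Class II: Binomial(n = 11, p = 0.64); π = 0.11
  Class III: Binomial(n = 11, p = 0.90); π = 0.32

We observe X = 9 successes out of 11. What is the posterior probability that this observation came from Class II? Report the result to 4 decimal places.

0.1714

Apply Bayes' rule: the posterior for each component is proportional to its prior times its likelihood at x.
Component likelihoods at x = 9 successes out of 11:
  f_I = 0.000163526
  f_II = 0.128407
  f_III = 0.213081
Weight by the priors:
  π_I·f_I = 0.57 × 0.000163526 = 9.32097e-05
  π_II·f_II = 0.11 × 0.128407 = 0.0141247
  π_III·f_III = 0.32 × 0.213081 = 0.068186
Sum: 9.32097e-05 + 0.0141247 + 0.068186 = 0.0824039
P(Class II | data) ≈ 0.1714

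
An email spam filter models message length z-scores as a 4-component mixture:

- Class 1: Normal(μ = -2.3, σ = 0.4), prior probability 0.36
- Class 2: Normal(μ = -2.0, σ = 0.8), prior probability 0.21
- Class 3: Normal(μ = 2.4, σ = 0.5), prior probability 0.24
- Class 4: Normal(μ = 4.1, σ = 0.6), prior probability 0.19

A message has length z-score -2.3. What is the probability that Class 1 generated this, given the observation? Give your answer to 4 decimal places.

Posterior ∝ prior × likelihood, so P(k | x) ∝ w_k f_k(x); normalise over all components.
Component likelihoods at x = -2.3:
  p_1 = 0.997356
  p_2 = 0.464819
  p_3 = 5.18573e-20
  p_4 = 1.30686e-25
Prior × likelihood for each component:
  w_1·p_1 = 0.36 × 0.997356 = 0.359048
  w_2·p_2 = 0.21 × 0.464819 = 0.097612
  w_3·p_3 = 0.24 × 5.18573e-20 = 1.24458e-20
  w_4·p_4 = 0.19 × 1.30686e-25 = 2.48303e-26
Denominator: 0.359048 + 0.097612 + 1.24458e-20 + 2.48303e-26 = 0.45666
Responsibility of Class 1: 0.359048 / 0.45666 ≈ 0.7862

0.7862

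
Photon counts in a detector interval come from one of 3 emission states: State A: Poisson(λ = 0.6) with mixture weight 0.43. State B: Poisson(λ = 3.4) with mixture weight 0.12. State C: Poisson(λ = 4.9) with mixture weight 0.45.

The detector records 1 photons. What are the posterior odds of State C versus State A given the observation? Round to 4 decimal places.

0.1160

Posterior odds = (π_i f_i(x)) / (π_j f_j(x)); the normalising sum cancels.
Component likelihoods at x = 1 photons:
  L_A = e^(−0.6)·0.6^1/1! = 0.329287
  L_B = e^(−3.4)·3.4^1/1! = 0.113469
  L_C = e^(−4.9)·4.9^1/1! = 0.0364883
0.0164197 / 0.141593 ≈ 0.1160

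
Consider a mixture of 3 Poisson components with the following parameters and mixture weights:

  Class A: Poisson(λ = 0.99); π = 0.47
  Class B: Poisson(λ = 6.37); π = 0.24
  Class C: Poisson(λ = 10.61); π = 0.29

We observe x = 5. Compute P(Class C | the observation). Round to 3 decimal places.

Posterior ∝ prior × likelihood, so P(k | x) ∝ π_k f_k(x); normalise over all components.
Evaluate each component's likelihood at the observed value:
  L_A = e^(−0.99)·0.99^5/5! = 0.00294471
  L_B = e^(−6.37)·6.37^5/5! = 0.149644
  L_C = e^(−10.61)·10.61^5/5! = 0.0276396
Unnormalised posteriors:
  π_A·L_A = 0.47 × 0.00294471 = 0.00138402
  π_B·L_B = 0.24 × 0.149644 = 0.0359146
  π_C·L_C = 0.29 × 0.0276396 = 0.00801547
Evidence: 0.00138402 + 0.0359146 + 0.00801547 = 0.0453141
P(Class C | data) ≈ 0.177

0.177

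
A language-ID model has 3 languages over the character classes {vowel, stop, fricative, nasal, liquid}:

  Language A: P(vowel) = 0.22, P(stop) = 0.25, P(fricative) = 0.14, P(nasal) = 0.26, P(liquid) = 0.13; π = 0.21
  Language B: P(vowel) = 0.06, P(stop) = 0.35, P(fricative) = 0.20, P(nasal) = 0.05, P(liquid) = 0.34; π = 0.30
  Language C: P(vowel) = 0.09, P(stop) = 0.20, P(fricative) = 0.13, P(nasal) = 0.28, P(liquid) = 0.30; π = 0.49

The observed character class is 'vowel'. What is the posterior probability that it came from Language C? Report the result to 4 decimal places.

By Bayes' theorem, P(k | x) = π_k f_k(x) / Σ_j π_j f_j(x).
Categorical probabilities:
  f_A = P(vowel | comp) = 0.22
  f_B = P(vowel | comp) = 0.06
  f_C = P(vowel | comp) = 0.09
Weight by the priors:
  π_A·f_A = 0.21 × 0.22 = 0.0462
  π_B·f_B = 0.30 × 0.06 = 0.018
  π_C·f_C = 0.49 × 0.09 = 0.0441
Normaliser: 0.0462 + 0.018 + 0.0441 = 0.1083
So the posterior for Language C is 0.0441 / 0.1083 ≈ 0.4072.

0.4072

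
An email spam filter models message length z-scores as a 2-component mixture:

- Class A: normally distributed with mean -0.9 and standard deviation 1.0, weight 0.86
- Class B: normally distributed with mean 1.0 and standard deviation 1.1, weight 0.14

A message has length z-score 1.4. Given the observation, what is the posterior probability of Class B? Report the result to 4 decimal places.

The responsibility of component k is π_k f_k(x) divided by Σ_j π_j f_j(x).
Normal densities:
  p_A = 0.028327
  p_B = 0.339472
Prior × likelihood for each component:
  π_A·p_A = 0.86 × 0.028327 = 0.0243613
  π_B·p_B = 0.14 × 0.339472 = 0.0475261
Normaliser: 0.0243613 + 0.0475261 = 0.0718873
So the posterior for Class B is 0.0475261 / 0.0718873 ≈ 0.6611.

0.6611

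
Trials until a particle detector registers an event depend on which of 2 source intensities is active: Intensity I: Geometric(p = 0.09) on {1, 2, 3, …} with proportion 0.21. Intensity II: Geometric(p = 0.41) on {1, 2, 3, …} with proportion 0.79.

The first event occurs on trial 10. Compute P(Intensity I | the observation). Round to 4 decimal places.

Posterior ∝ prior × likelihood, so P(k | x) ∝ π_k f_k(x); normalise over all components.
Evaluate each component's likelihood at the observed value:
  p_I = 0.0385137
  p_II = 0.00355183
Weight by the priors:
  π_I·p_I = 0.21 × 0.0385137 = 0.00808787
  π_II·p_II = 0.79 × 0.00355183 = 0.00280594
Marginal: 0.00808787 + 0.00280594 = 0.0108938
P(Intensity I | x) = 0.00808787 / 0.0108938 ≈ 0.7424

0.7424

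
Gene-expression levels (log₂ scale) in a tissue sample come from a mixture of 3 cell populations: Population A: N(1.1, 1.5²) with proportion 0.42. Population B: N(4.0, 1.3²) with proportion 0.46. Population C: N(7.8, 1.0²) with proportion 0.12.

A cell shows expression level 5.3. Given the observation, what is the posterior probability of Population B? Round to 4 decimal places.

0.9520

By Bayes' theorem, P(k | x) = w_k f_k(x) / Σ_j w_j f_j(x).
Component likelihoods at x = 5.3:
  L_A = 0.00527697
  L_B = 0.186131
  L_C = 0.0175283
Unnormalised posteriors:
  w_A·L_A = 0.42 × 0.00527697 = 0.00221633
  w_B·L_B = 0.46 × 0.186131 = 0.0856204
  w_C·L_C = 0.12 × 0.0175283 = 0.0021034
Normaliser: 0.00221633 + 0.0856204 + 0.0021034 = 0.0899401
P(Population B | the observation) = 0.0856204 / 0.0899401 ≈ 0.9520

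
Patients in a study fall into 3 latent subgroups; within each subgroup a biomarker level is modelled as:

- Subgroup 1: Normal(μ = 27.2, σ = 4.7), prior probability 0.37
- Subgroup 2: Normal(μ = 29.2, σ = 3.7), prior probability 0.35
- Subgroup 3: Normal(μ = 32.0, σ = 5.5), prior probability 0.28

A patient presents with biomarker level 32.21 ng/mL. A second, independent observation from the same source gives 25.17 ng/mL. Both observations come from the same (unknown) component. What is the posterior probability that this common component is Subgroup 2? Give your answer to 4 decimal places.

0.4398

By Bayes' theorem, P(k | x) = P(Z=k) f_k(x) / Σ_j P(Z=j) f_j(x).
Since both observations come from the same component, the likelihood for component k is f_k(x₁)·f_k(x₂).
  L_1 = [(1/(4.7·√(2π)))·exp(−(32.21−27.2)²/(2·4.7²)) = 0.084881·exp(-0.56813) = 0.0480923] × [0.077322] = 0.00371859
  L_2 = [(1/(3.7·√(2π)))·exp(−(32.21−29.2)²/(2·3.7²)) = 0.107822·exp(-0.33090) = 0.0774461] × [0.0595798] = 0.00461422
  L_3 = [(1/(5.5·√(2π)))·exp(−(32.21−32.0)²/(2·5.5²)) = 0.072535·exp(-0.00073) = 0.0724821] × [0.0335492] = 0.00243172
Weight by the priors:
  P(Z=1)·L_1 = 0.37 × 0.00371859 = 0.00137588
  P(Z=2)·L_2 = 0.35 × 0.00461422 = 0.00161498
  P(Z=3)·L_3 = 0.28 × 0.00243172 = 0.00068088
Denominator: 0.00137588 + 0.00161498 + 0.00068088 = 0.00367174
P(Subgroup 2 | x) ≈ 0.4398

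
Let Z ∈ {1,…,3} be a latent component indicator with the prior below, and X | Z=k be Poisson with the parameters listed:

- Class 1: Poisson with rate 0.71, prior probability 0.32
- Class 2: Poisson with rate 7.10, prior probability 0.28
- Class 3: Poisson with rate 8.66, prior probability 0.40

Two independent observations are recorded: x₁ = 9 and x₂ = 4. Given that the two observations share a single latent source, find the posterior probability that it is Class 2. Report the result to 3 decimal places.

Posterior ∝ prior × likelihood, so P(k | x) ∝ w_k f_k(x); normalise over all components.
Since both observations come from the same component, the likelihood for component k is f_k(x₁)·f_k(x₂).
  p_1 = [6.21174e-08] × [0.00520563] = 3.2336e-10
  p_2 = [0.104249] × [0.0873638] = 0.00910757
  p_3 = [0.13089] × [0.0406322] = 0.00531836
Multiply by the mixture weights:
  w_1·p_1 = 0.32 × 3.2336e-10 = 1.03475e-10
  w_2·p_2 = 0.28 × 0.00910757 = 0.00255012
  w_3·p_3 = 0.40 × 0.00531836 = 0.00212734
Evidence: 1.03475e-10 + 0.00255012 + 0.00212734 = 0.00467747
Responsibility of Class 2: 0.00255012 / 0.00467747 ≈ 0.545

0.545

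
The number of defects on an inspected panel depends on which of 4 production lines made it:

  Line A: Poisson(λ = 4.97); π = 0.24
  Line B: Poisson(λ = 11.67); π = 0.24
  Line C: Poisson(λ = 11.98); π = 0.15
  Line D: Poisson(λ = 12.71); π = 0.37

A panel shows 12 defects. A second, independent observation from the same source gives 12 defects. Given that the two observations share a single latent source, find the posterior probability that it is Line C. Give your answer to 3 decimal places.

By Bayes' theorem, P(k | x) = π_k f_k(x) / Σ_j π_j f_j(x).
Since both observations come from the same component, the likelihood for component k is f_k(x₁)·f_k(x₂).
  f_A = [0.00329228] × [0.00329228] = 1.08391e-05
  f_B = [0.11384] × [0.11384] = 0.0129597
  f_C = [0.114366] × [0.114366] = 0.0130796
  f_D = [0.11208] × [0.11208] = 0.0125618
Weight by the priors:
  π_A·f_A = 0.24 × 1.08391e-05 = 2.60138e-06
  π_B·f_B = 0.24 × 0.0129597 = 0.00311032
  π_C·f_C = 0.15 × 0.0130796 = 0.00196194
  π_D·f_D = 0.37 × 0.0125618 = 0.00464788
Marginal: 2.60138e-06 + 0.00311032 + 0.00196194 + 0.00464788 = 0.00972274
Responsibility of Line C: 0.00196194 / 0.00972274 ≈ 0.202

0.202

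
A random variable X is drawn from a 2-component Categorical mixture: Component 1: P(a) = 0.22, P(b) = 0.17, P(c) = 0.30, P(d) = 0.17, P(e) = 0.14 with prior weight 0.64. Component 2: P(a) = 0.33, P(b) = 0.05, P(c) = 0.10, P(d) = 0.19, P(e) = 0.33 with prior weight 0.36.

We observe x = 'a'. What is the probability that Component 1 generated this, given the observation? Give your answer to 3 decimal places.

Posterior ∝ prior × likelihood, so P(k | x) ∝ P(Z=k) f_k(x); normalise over all components.
Evaluate each component's likelihood at the observed value:
  f_1 = 0.22
  f_2 = 0.33
Unnormalised posteriors:
  P(Z=1)·f_1 = 0.64 × 0.22 = 0.1408
  P(Z=2)·f_2 = 0.36 × 0.33 = 0.1188
Normaliser: 0.1408 + 0.1188 = 0.2596
So the posterior for Component 1 is 0.1408 / 0.2596 ≈ 0.542.

0.542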